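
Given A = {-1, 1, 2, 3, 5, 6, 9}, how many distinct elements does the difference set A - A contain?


A - A = {a - a' : a, a' ∈ A}; |A| = 7.
Bounds: 2|A|-1 ≤ |A - A| ≤ |A|² - |A| + 1, i.e. 13 ≤ |A - A| ≤ 43.
Note: 0 ∈ A - A always (from a - a). The set is symmetric: if d ∈ A - A then -d ∈ A - A.
Enumerate nonzero differences d = a - a' with a > a' (then include -d):
Positive differences: {1, 2, 3, 4, 5, 6, 7, 8, 10}
Full difference set: {0} ∪ (positive diffs) ∪ (negative diffs).
|A - A| = 1 + 2·9 = 19 (matches direct enumeration: 19).

|A - A| = 19


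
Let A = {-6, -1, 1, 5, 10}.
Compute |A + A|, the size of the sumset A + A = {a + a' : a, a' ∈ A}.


A + A = {a + a' : a, a' ∈ A}; |A| = 5.
General bounds: 2|A| - 1 ≤ |A + A| ≤ |A|(|A|+1)/2, i.e. 9 ≤ |A + A| ≤ 15.
Lower bound 2|A|-1 is attained iff A is an arithmetic progression.
Enumerate sums a + a' for a ≤ a' (symmetric, so this suffices):
a = -6: -6+-6=-12, -6+-1=-7, -6+1=-5, -6+5=-1, -6+10=4
a = -1: -1+-1=-2, -1+1=0, -1+5=4, -1+10=9
a = 1: 1+1=2, 1+5=6, 1+10=11
a = 5: 5+5=10, 5+10=15
a = 10: 10+10=20
Distinct sums: {-12, -7, -5, -2, -1, 0, 2, 4, 6, 9, 10, 11, 15, 20}
|A + A| = 14

|A + A| = 14


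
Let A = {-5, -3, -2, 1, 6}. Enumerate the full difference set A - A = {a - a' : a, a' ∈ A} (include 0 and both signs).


A - A = {a - a' : a, a' ∈ A}.
Compute a - a' for each ordered pair (a, a'):
a = -5: -5--5=0, -5--3=-2, -5--2=-3, -5-1=-6, -5-6=-11
a = -3: -3--5=2, -3--3=0, -3--2=-1, -3-1=-4, -3-6=-9
a = -2: -2--5=3, -2--3=1, -2--2=0, -2-1=-3, -2-6=-8
a = 1: 1--5=6, 1--3=4, 1--2=3, 1-1=0, 1-6=-5
a = 6: 6--5=11, 6--3=9, 6--2=8, 6-1=5, 6-6=0
Collecting distinct values (and noting 0 appears from a-a):
A - A = {-11, -9, -8, -6, -5, -4, -3, -2, -1, 0, 1, 2, 3, 4, 5, 6, 8, 9, 11}
|A - A| = 19

A - A = {-11, -9, -8, -6, -5, -4, -3, -2, -1, 0, 1, 2, 3, 4, 5, 6, 8, 9, 11}


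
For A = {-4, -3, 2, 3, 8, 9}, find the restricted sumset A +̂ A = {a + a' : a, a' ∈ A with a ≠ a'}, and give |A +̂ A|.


Restricted sumset: A +̂ A = {a + a' : a ∈ A, a' ∈ A, a ≠ a'}.
Equivalently, take A + A and drop any sum 2a that is achievable ONLY as a + a for a ∈ A (i.e. sums representable only with equal summands).
Enumerate pairs (a, a') with a < a' (symmetric, so each unordered pair gives one sum; this covers all a ≠ a'):
  -4 + -3 = -7
  -4 + 2 = -2
  -4 + 3 = -1
  -4 + 8 = 4
  -4 + 9 = 5
  -3 + 2 = -1
  -3 + 3 = 0
  -3 + 8 = 5
  -3 + 9 = 6
  2 + 3 = 5
  2 + 8 = 10
  2 + 9 = 11
  3 + 8 = 11
  3 + 9 = 12
  8 + 9 = 17
Collected distinct sums: {-7, -2, -1, 0, 4, 5, 6, 10, 11, 12, 17}
|A +̂ A| = 11
(Reference bound: |A +̂ A| ≥ 2|A| - 3 for |A| ≥ 2, with |A| = 6 giving ≥ 9.)

|A +̂ A| = 11


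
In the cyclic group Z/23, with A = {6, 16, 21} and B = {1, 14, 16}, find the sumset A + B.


Work in Z/23Z: reduce every sum a + b modulo 23.
Enumerate all 9 pairs:
a = 6: 6+1=7, 6+14=20, 6+16=22
a = 16: 16+1=17, 16+14=7, 16+16=9
a = 21: 21+1=22, 21+14=12, 21+16=14
Distinct residues collected: {7, 9, 12, 14, 17, 20, 22}
|A + B| = 7 (out of 23 total residues).

A + B = {7, 9, 12, 14, 17, 20, 22}


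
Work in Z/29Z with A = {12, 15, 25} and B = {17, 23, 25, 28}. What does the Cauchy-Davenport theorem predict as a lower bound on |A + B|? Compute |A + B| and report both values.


Cauchy-Davenport: |A + B| ≥ min(p, |A| + |B| - 1) for A, B nonempty in Z/pZ.
|A| = 3, |B| = 4, p = 29.
CD lower bound = min(29, 3 + 4 - 1) = min(29, 6) = 6.
Compute A + B mod 29 directly:
a = 12: 12+17=0, 12+23=6, 12+25=8, 12+28=11
a = 15: 15+17=3, 15+23=9, 15+25=11, 15+28=14
a = 25: 25+17=13, 25+23=19, 25+25=21, 25+28=24
A + B = {0, 3, 6, 8, 9, 11, 13, 14, 19, 21, 24}, so |A + B| = 11.
Verify: 11 ≥ 6? Yes ✓.

CD lower bound = 6, actual |A + B| = 11.


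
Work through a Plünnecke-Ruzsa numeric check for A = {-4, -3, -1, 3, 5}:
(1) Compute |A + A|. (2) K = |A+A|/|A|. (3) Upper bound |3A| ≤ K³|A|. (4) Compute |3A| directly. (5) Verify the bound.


|A| = 5.
Step 1: Compute A + A by enumerating all 25 pairs.
A + A = {-8, -7, -6, -5, -4, -2, -1, 0, 1, 2, 4, 6, 8, 10}, so |A + A| = 14.
Step 2: Doubling constant K = |A + A|/|A| = 14/5 = 14/5 ≈ 2.8000.
Step 3: Plünnecke-Ruzsa gives |3A| ≤ K³·|A| = (2.8000)³ · 5 ≈ 109.7600.
Step 4: Compute 3A = A + A + A directly by enumerating all triples (a,b,c) ∈ A³; |3A| = 24.
Step 5: Check 24 ≤ 109.7600? Yes ✓.

K = 14/5, Plünnecke-Ruzsa bound K³|A| ≈ 109.7600, |3A| = 24, inequality holds.


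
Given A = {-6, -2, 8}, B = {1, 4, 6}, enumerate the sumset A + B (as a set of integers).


A + B = {a + b : a ∈ A, b ∈ B}.
Enumerate all |A|·|B| = 3·3 = 9 pairs (a, b) and collect distinct sums.
a = -6: -6+1=-5, -6+4=-2, -6+6=0
a = -2: -2+1=-1, -2+4=2, -2+6=4
a = 8: 8+1=9, 8+4=12, 8+6=14
Collecting distinct sums: A + B = {-5, -2, -1, 0, 2, 4, 9, 12, 14}
|A + B| = 9

A + B = {-5, -2, -1, 0, 2, 4, 9, 12, 14}


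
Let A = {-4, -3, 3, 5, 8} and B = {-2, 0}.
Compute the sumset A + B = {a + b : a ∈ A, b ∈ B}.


A + B = {a + b : a ∈ A, b ∈ B}.
Enumerate all |A|·|B| = 5·2 = 10 pairs (a, b) and collect distinct sums.
a = -4: -4+-2=-6, -4+0=-4
a = -3: -3+-2=-5, -3+0=-3
a = 3: 3+-2=1, 3+0=3
a = 5: 5+-2=3, 5+0=5
a = 8: 8+-2=6, 8+0=8
Collecting distinct sums: A + B = {-6, -5, -4, -3, 1, 3, 5, 6, 8}
|A + B| = 9

A + B = {-6, -5, -4, -3, 1, 3, 5, 6, 8}


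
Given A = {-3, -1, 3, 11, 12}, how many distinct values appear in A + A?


A + A = {a + a' : a, a' ∈ A}; |A| = 5.
General bounds: 2|A| - 1 ≤ |A + A| ≤ |A|(|A|+1)/2, i.e. 9 ≤ |A + A| ≤ 15.
Lower bound 2|A|-1 is attained iff A is an arithmetic progression.
Enumerate sums a + a' for a ≤ a' (symmetric, so this suffices):
a = -3: -3+-3=-6, -3+-1=-4, -3+3=0, -3+11=8, -3+12=9
a = -1: -1+-1=-2, -1+3=2, -1+11=10, -1+12=11
a = 3: 3+3=6, 3+11=14, 3+12=15
a = 11: 11+11=22, 11+12=23
a = 12: 12+12=24
Distinct sums: {-6, -4, -2, 0, 2, 6, 8, 9, 10, 11, 14, 15, 22, 23, 24}
|A + A| = 15

|A + A| = 15


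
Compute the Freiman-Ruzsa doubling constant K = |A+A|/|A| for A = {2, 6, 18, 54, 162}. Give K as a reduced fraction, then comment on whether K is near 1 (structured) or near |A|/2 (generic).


|A| = 5.
Compute A + A by enumerating all 25 pairs.
A + A = {4, 8, 12, 20, 24, 36, 56, 60, 72, 108, 164, 168, 180, 216, 324}, so |A + A| = 15.
K = |A + A| / |A| = 15/5 = 3/1 ≈ 3.0000.
Reference: AP of size 5 gives K = 9/5 ≈ 1.8000; a fully generic set of size 5 gives K ≈ 3.0000.

|A| = 5, |A + A| = 15, K = 15/5 = 3/1.


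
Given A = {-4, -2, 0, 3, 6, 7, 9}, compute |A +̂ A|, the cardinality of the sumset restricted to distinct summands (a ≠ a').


Restricted sumset: A +̂ A = {a + a' : a ∈ A, a' ∈ A, a ≠ a'}.
Equivalently, take A + A and drop any sum 2a that is achievable ONLY as a + a for a ∈ A (i.e. sums representable only with equal summands).
Enumerate pairs (a, a') with a < a' (symmetric, so each unordered pair gives one sum; this covers all a ≠ a'):
  -4 + -2 = -6
  -4 + 0 = -4
  -4 + 3 = -1
  -4 + 6 = 2
  -4 + 7 = 3
  -4 + 9 = 5
  -2 + 0 = -2
  -2 + 3 = 1
  -2 + 6 = 4
  -2 + 7 = 5
  -2 + 9 = 7
  0 + 3 = 3
  0 + 6 = 6
  0 + 7 = 7
  0 + 9 = 9
  3 + 6 = 9
  3 + 7 = 10
  3 + 9 = 12
  6 + 7 = 13
  6 + 9 = 15
  7 + 9 = 16
Collected distinct sums: {-6, -4, -2, -1, 1, 2, 3, 4, 5, 6, 7, 9, 10, 12, 13, 15, 16}
|A +̂ A| = 17
(Reference bound: |A +̂ A| ≥ 2|A| - 3 for |A| ≥ 2, with |A| = 7 giving ≥ 11.)

|A +̂ A| = 17


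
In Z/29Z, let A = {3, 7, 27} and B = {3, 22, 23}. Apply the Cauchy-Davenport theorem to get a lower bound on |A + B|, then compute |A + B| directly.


Cauchy-Davenport: |A + B| ≥ min(p, |A| + |B| - 1) for A, B nonempty in Z/pZ.
|A| = 3, |B| = 3, p = 29.
CD lower bound = min(29, 3 + 3 - 1) = min(29, 5) = 5.
Compute A + B mod 29 directly:
a = 3: 3+3=6, 3+22=25, 3+23=26
a = 7: 7+3=10, 7+22=0, 7+23=1
a = 27: 27+3=1, 27+22=20, 27+23=21
A + B = {0, 1, 6, 10, 20, 21, 25, 26}, so |A + B| = 8.
Verify: 8 ≥ 5? Yes ✓.

CD lower bound = 5, actual |A + B| = 8.


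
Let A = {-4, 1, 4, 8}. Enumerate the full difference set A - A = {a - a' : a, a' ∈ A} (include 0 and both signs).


A - A = {a - a' : a, a' ∈ A}.
Compute a - a' for each ordered pair (a, a'):
a = -4: -4--4=0, -4-1=-5, -4-4=-8, -4-8=-12
a = 1: 1--4=5, 1-1=0, 1-4=-3, 1-8=-7
a = 4: 4--4=8, 4-1=3, 4-4=0, 4-8=-4
a = 8: 8--4=12, 8-1=7, 8-4=4, 8-8=0
Collecting distinct values (and noting 0 appears from a-a):
A - A = {-12, -8, -7, -5, -4, -3, 0, 3, 4, 5, 7, 8, 12}
|A - A| = 13

A - A = {-12, -8, -7, -5, -4, -3, 0, 3, 4, 5, 7, 8, 12}


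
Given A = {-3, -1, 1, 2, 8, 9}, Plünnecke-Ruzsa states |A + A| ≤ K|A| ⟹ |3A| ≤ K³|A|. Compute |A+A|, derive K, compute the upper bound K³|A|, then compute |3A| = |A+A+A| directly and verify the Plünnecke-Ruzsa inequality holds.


|A| = 6.
Step 1: Compute A + A by enumerating all 36 pairs.
A + A = {-6, -4, -2, -1, 0, 1, 2, 3, 4, 5, 6, 7, 8, 9, 10, 11, 16, 17, 18}, so |A + A| = 19.
Step 2: Doubling constant K = |A + A|/|A| = 19/6 = 19/6 ≈ 3.1667.
Step 3: Plünnecke-Ruzsa gives |3A| ≤ K³·|A| = (3.1667)³ · 6 ≈ 190.5278.
Step 4: Compute 3A = A + A + A directly by enumerating all triples (a,b,c) ∈ A³; |3A| = 32.
Step 5: Check 32 ≤ 190.5278? Yes ✓.

K = 19/6, Plünnecke-Ruzsa bound K³|A| ≈ 190.5278, |3A| = 32, inequality holds.


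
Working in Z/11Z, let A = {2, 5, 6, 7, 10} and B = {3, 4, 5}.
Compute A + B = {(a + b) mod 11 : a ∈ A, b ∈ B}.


Work in Z/11Z: reduce every sum a + b modulo 11.
Enumerate all 15 pairs:
a = 2: 2+3=5, 2+4=6, 2+5=7
a = 5: 5+3=8, 5+4=9, 5+5=10
a = 6: 6+3=9, 6+4=10, 6+5=0
a = 7: 7+3=10, 7+4=0, 7+5=1
a = 10: 10+3=2, 10+4=3, 10+5=4
Distinct residues collected: {0, 1, 2, 3, 4, 5, 6, 7, 8, 9, 10}
|A + B| = 11 (out of 11 total residues).

A + B = {0, 1, 2, 3, 4, 5, 6, 7, 8, 9, 10}


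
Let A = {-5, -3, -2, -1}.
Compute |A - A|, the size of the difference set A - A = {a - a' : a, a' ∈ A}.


A - A = {a - a' : a, a' ∈ A}; |A| = 4.
Bounds: 2|A|-1 ≤ |A - A| ≤ |A|² - |A| + 1, i.e. 7 ≤ |A - A| ≤ 13.
Note: 0 ∈ A - A always (from a - a). The set is symmetric: if d ∈ A - A then -d ∈ A - A.
Enumerate nonzero differences d = a - a' with a > a' (then include -d):
Positive differences: {1, 2, 3, 4}
Full difference set: {0} ∪ (positive diffs) ∪ (negative diffs).
|A - A| = 1 + 2·4 = 9 (matches direct enumeration: 9).

|A - A| = 9


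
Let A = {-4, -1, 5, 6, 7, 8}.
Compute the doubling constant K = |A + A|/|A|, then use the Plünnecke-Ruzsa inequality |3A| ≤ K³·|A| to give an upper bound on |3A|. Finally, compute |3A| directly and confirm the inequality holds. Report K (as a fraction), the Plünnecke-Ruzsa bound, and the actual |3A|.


|A| = 6.
Step 1: Compute A + A by enumerating all 36 pairs.
A + A = {-8, -5, -2, 1, 2, 3, 4, 5, 6, 7, 10, 11, 12, 13, 14, 15, 16}, so |A + A| = 17.
Step 2: Doubling constant K = |A + A|/|A| = 17/6 = 17/6 ≈ 2.8333.
Step 3: Plünnecke-Ruzsa gives |3A| ≤ K³·|A| = (2.8333)³ · 6 ≈ 136.4722.
Step 4: Compute 3A = A + A + A directly by enumerating all triples (a,b,c) ∈ A³; |3A| = 31.
Step 5: Check 31 ≤ 136.4722? Yes ✓.

K = 17/6, Plünnecke-Ruzsa bound K³|A| ≈ 136.4722, |3A| = 31, inequality holds.


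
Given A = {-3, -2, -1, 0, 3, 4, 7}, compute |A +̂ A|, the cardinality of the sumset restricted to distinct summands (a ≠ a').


Restricted sumset: A +̂ A = {a + a' : a ∈ A, a' ∈ A, a ≠ a'}.
Equivalently, take A + A and drop any sum 2a that is achievable ONLY as a + a for a ∈ A (i.e. sums representable only with equal summands).
Enumerate pairs (a, a') with a < a' (symmetric, so each unordered pair gives one sum; this covers all a ≠ a'):
  -3 + -2 = -5
  -3 + -1 = -4
  -3 + 0 = -3
  -3 + 3 = 0
  -3 + 4 = 1
  -3 + 7 = 4
  -2 + -1 = -3
  -2 + 0 = -2
  -2 + 3 = 1
  -2 + 4 = 2
  -2 + 7 = 5
  -1 + 0 = -1
  -1 + 3 = 2
  -1 + 4 = 3
  -1 + 7 = 6
  0 + 3 = 3
  0 + 4 = 4
  0 + 7 = 7
  3 + 4 = 7
  3 + 7 = 10
  4 + 7 = 11
Collected distinct sums: {-5, -4, -3, -2, -1, 0, 1, 2, 3, 4, 5, 6, 7, 10, 11}
|A +̂ A| = 15
(Reference bound: |A +̂ A| ≥ 2|A| - 3 for |A| ≥ 2, with |A| = 7 giving ≥ 11.)

|A +̂ A| = 15


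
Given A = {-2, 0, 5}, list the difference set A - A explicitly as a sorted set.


A - A = {a - a' : a, a' ∈ A}.
Compute a - a' for each ordered pair (a, a'):
a = -2: -2--2=0, -2-0=-2, -2-5=-7
a = 0: 0--2=2, 0-0=0, 0-5=-5
a = 5: 5--2=7, 5-0=5, 5-5=0
Collecting distinct values (and noting 0 appears from a-a):
A - A = {-7, -5, -2, 0, 2, 5, 7}
|A - A| = 7

A - A = {-7, -5, -2, 0, 2, 5, 7}


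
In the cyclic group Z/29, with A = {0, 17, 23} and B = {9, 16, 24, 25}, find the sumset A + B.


Work in Z/29Z: reduce every sum a + b modulo 29.
Enumerate all 12 pairs:
a = 0: 0+9=9, 0+16=16, 0+24=24, 0+25=25
a = 17: 17+9=26, 17+16=4, 17+24=12, 17+25=13
a = 23: 23+9=3, 23+16=10, 23+24=18, 23+25=19
Distinct residues collected: {3, 4, 9, 10, 12, 13, 16, 18, 19, 24, 25, 26}
|A + B| = 12 (out of 29 total residues).

A + B = {3, 4, 9, 10, 12, 13, 16, 18, 19, 24, 25, 26}


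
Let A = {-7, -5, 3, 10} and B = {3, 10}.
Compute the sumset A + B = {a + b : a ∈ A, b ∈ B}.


A + B = {a + b : a ∈ A, b ∈ B}.
Enumerate all |A|·|B| = 4·2 = 8 pairs (a, b) and collect distinct sums.
a = -7: -7+3=-4, -7+10=3
a = -5: -5+3=-2, -5+10=5
a = 3: 3+3=6, 3+10=13
a = 10: 10+3=13, 10+10=20
Collecting distinct sums: A + B = {-4, -2, 3, 5, 6, 13, 20}
|A + B| = 7

A + B = {-4, -2, 3, 5, 6, 13, 20}


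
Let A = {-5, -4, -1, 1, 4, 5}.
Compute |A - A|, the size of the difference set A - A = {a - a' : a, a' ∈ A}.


A - A = {a - a' : a, a' ∈ A}; |A| = 6.
Bounds: 2|A|-1 ≤ |A - A| ≤ |A|² - |A| + 1, i.e. 11 ≤ |A - A| ≤ 31.
Note: 0 ∈ A - A always (from a - a). The set is symmetric: if d ∈ A - A then -d ∈ A - A.
Enumerate nonzero differences d = a - a' with a > a' (then include -d):
Positive differences: {1, 2, 3, 4, 5, 6, 8, 9, 10}
Full difference set: {0} ∪ (positive diffs) ∪ (negative diffs).
|A - A| = 1 + 2·9 = 19 (matches direct enumeration: 19).

|A - A| = 19


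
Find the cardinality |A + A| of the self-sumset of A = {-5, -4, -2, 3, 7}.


A + A = {a + a' : a, a' ∈ A}; |A| = 5.
General bounds: 2|A| - 1 ≤ |A + A| ≤ |A|(|A|+1)/2, i.e. 9 ≤ |A + A| ≤ 15.
Lower bound 2|A|-1 is attained iff A is an arithmetic progression.
Enumerate sums a + a' for a ≤ a' (symmetric, so this suffices):
a = -5: -5+-5=-10, -5+-4=-9, -5+-2=-7, -5+3=-2, -5+7=2
a = -4: -4+-4=-8, -4+-2=-6, -4+3=-1, -4+7=3
a = -2: -2+-2=-4, -2+3=1, -2+7=5
a = 3: 3+3=6, 3+7=10
a = 7: 7+7=14
Distinct sums: {-10, -9, -8, -7, -6, -4, -2, -1, 1, 2, 3, 5, 6, 10, 14}
|A + A| = 15

|A + A| = 15


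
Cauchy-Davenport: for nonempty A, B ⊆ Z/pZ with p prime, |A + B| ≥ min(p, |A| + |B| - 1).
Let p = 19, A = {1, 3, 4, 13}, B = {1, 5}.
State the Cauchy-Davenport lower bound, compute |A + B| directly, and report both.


Cauchy-Davenport: |A + B| ≥ min(p, |A| + |B| - 1) for A, B nonempty in Z/pZ.
|A| = 4, |B| = 2, p = 19.
CD lower bound = min(19, 4 + 2 - 1) = min(19, 5) = 5.
Compute A + B mod 19 directly:
a = 1: 1+1=2, 1+5=6
a = 3: 3+1=4, 3+5=8
a = 4: 4+1=5, 4+5=9
a = 13: 13+1=14, 13+5=18
A + B = {2, 4, 5, 6, 8, 9, 14, 18}, so |A + B| = 8.
Verify: 8 ≥ 5? Yes ✓.

CD lower bound = 5, actual |A + B| = 8.


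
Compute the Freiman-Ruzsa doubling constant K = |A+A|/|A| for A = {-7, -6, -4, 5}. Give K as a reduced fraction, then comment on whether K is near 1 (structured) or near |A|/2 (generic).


|A| = 4.
Compute A + A by enumerating all 16 pairs.
A + A = {-14, -13, -12, -11, -10, -8, -2, -1, 1, 10}, so |A + A| = 10.
K = |A + A| / |A| = 10/4 = 5/2 ≈ 2.5000.
Reference: AP of size 4 gives K = 7/4 ≈ 1.7500; a fully generic set of size 4 gives K ≈ 2.5000.

|A| = 4, |A + A| = 10, K = 10/4 = 5/2.


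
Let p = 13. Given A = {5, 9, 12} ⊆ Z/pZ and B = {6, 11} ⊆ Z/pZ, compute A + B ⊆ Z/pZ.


Work in Z/13Z: reduce every sum a + b modulo 13.
Enumerate all 6 pairs:
a = 5: 5+6=11, 5+11=3
a = 9: 9+6=2, 9+11=7
a = 12: 12+6=5, 12+11=10
Distinct residues collected: {2, 3, 5, 7, 10, 11}
|A + B| = 6 (out of 13 total residues).

A + B = {2, 3, 5, 7, 10, 11}


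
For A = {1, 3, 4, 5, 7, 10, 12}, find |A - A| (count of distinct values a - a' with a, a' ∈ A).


A - A = {a - a' : a, a' ∈ A}; |A| = 7.
Bounds: 2|A|-1 ≤ |A - A| ≤ |A|² - |A| + 1, i.e. 13 ≤ |A - A| ≤ 43.
Note: 0 ∈ A - A always (from a - a). The set is symmetric: if d ∈ A - A then -d ∈ A - A.
Enumerate nonzero differences d = a - a' with a > a' (then include -d):
Positive differences: {1, 2, 3, 4, 5, 6, 7, 8, 9, 11}
Full difference set: {0} ∪ (positive diffs) ∪ (negative diffs).
|A - A| = 1 + 2·10 = 21 (matches direct enumeration: 21).

|A - A| = 21


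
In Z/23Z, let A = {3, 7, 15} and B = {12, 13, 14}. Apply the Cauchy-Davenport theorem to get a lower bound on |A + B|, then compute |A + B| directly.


Cauchy-Davenport: |A + B| ≥ min(p, |A| + |B| - 1) for A, B nonempty in Z/pZ.
|A| = 3, |B| = 3, p = 23.
CD lower bound = min(23, 3 + 3 - 1) = min(23, 5) = 5.
Compute A + B mod 23 directly:
a = 3: 3+12=15, 3+13=16, 3+14=17
a = 7: 7+12=19, 7+13=20, 7+14=21
a = 15: 15+12=4, 15+13=5, 15+14=6
A + B = {4, 5, 6, 15, 16, 17, 19, 20, 21}, so |A + B| = 9.
Verify: 9 ≥ 5? Yes ✓.

CD lower bound = 5, actual |A + B| = 9.


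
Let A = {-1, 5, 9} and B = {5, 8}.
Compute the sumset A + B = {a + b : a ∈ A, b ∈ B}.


A + B = {a + b : a ∈ A, b ∈ B}.
Enumerate all |A|·|B| = 3·2 = 6 pairs (a, b) and collect distinct sums.
a = -1: -1+5=4, -1+8=7
a = 5: 5+5=10, 5+8=13
a = 9: 9+5=14, 9+8=17
Collecting distinct sums: A + B = {4, 7, 10, 13, 14, 17}
|A + B| = 6

A + B = {4, 7, 10, 13, 14, 17}


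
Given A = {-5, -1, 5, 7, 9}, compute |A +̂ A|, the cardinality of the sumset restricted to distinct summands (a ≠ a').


Restricted sumset: A +̂ A = {a + a' : a ∈ A, a' ∈ A, a ≠ a'}.
Equivalently, take A + A and drop any sum 2a that is achievable ONLY as a + a for a ∈ A (i.e. sums representable only with equal summands).
Enumerate pairs (a, a') with a < a' (symmetric, so each unordered pair gives one sum; this covers all a ≠ a'):
  -5 + -1 = -6
  -5 + 5 = 0
  -5 + 7 = 2
  -5 + 9 = 4
  -1 + 5 = 4
  -1 + 7 = 6
  -1 + 9 = 8
  5 + 7 = 12
  5 + 9 = 14
  7 + 9 = 16
Collected distinct sums: {-6, 0, 2, 4, 6, 8, 12, 14, 16}
|A +̂ A| = 9
(Reference bound: |A +̂ A| ≥ 2|A| - 3 for |A| ≥ 2, with |A| = 5 giving ≥ 7.)

|A +̂ A| = 9


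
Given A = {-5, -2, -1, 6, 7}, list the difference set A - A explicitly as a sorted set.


A - A = {a - a' : a, a' ∈ A}.
Compute a - a' for each ordered pair (a, a'):
a = -5: -5--5=0, -5--2=-3, -5--1=-4, -5-6=-11, -5-7=-12
a = -2: -2--5=3, -2--2=0, -2--1=-1, -2-6=-8, -2-7=-9
a = -1: -1--5=4, -1--2=1, -1--1=0, -1-6=-7, -1-7=-8
a = 6: 6--5=11, 6--2=8, 6--1=7, 6-6=0, 6-7=-1
a = 7: 7--5=12, 7--2=9, 7--1=8, 7-6=1, 7-7=0
Collecting distinct values (and noting 0 appears from a-a):
A - A = {-12, -11, -9, -8, -7, -4, -3, -1, 0, 1, 3, 4, 7, 8, 9, 11, 12}
|A - A| = 17

A - A = {-12, -11, -9, -8, -7, -4, -3, -1, 0, 1, 3, 4, 7, 8, 9, 11, 12}


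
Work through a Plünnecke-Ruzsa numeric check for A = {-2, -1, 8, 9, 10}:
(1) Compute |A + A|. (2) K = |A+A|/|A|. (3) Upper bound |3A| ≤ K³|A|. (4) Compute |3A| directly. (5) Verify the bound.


|A| = 5.
Step 1: Compute A + A by enumerating all 25 pairs.
A + A = {-4, -3, -2, 6, 7, 8, 9, 16, 17, 18, 19, 20}, so |A + A| = 12.
Step 2: Doubling constant K = |A + A|/|A| = 12/5 = 12/5 ≈ 2.4000.
Step 3: Plünnecke-Ruzsa gives |3A| ≤ K³·|A| = (2.4000)³ · 5 ≈ 69.1200.
Step 4: Compute 3A = A + A + A directly by enumerating all triples (a,b,c) ∈ A³; |3A| = 22.
Step 5: Check 22 ≤ 69.1200? Yes ✓.

K = 12/5, Plünnecke-Ruzsa bound K³|A| ≈ 69.1200, |3A| = 22, inequality holds.


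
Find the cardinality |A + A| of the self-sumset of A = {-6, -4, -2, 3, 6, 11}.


A + A = {a + a' : a, a' ∈ A}; |A| = 6.
General bounds: 2|A| - 1 ≤ |A + A| ≤ |A|(|A|+1)/2, i.e. 11 ≤ |A + A| ≤ 21.
Lower bound 2|A|-1 is attained iff A is an arithmetic progression.
Enumerate sums a + a' for a ≤ a' (symmetric, so this suffices):
a = -6: -6+-6=-12, -6+-4=-10, -6+-2=-8, -6+3=-3, -6+6=0, -6+11=5
a = -4: -4+-4=-8, -4+-2=-6, -4+3=-1, -4+6=2, -4+11=7
a = -2: -2+-2=-4, -2+3=1, -2+6=4, -2+11=9
a = 3: 3+3=6, 3+6=9, 3+11=14
a = 6: 6+6=12, 6+11=17
a = 11: 11+11=22
Distinct sums: {-12, -10, -8, -6, -4, -3, -1, 0, 1, 2, 4, 5, 6, 7, 9, 12, 14, 17, 22}
|A + A| = 19

|A + A| = 19


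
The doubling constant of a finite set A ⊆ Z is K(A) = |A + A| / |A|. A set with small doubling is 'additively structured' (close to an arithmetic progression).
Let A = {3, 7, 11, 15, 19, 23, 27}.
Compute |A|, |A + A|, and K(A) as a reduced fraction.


|A| = 7.
Compute A + A by enumerating all 49 pairs.
A + A = {6, 10, 14, 18, 22, 26, 30, 34, 38, 42, 46, 50, 54}, so |A + A| = 13.
K = |A + A| / |A| = 13/7 (already in lowest terms) ≈ 1.8571.
Reference: AP of size 7 gives K = 13/7 ≈ 1.8571; a fully generic set of size 7 gives K ≈ 4.0000.

|A| = 7, |A + A| = 13, K = 13/7.


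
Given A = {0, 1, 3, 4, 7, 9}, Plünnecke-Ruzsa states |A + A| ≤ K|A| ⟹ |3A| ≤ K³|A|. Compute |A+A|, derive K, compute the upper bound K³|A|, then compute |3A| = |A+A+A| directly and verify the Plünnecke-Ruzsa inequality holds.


|A| = 6.
Step 1: Compute A + A by enumerating all 36 pairs.
A + A = {0, 1, 2, 3, 4, 5, 6, 7, 8, 9, 10, 11, 12, 13, 14, 16, 18}, so |A + A| = 17.
Step 2: Doubling constant K = |A + A|/|A| = 17/6 = 17/6 ≈ 2.8333.
Step 3: Plünnecke-Ruzsa gives |3A| ≤ K³·|A| = (2.8333)³ · 6 ≈ 136.4722.
Step 4: Compute 3A = A + A + A directly by enumerating all triples (a,b,c) ∈ A³; |3A| = 26.
Step 5: Check 26 ≤ 136.4722? Yes ✓.

K = 17/6, Plünnecke-Ruzsa bound K³|A| ≈ 136.4722, |3A| = 26, inequality holds.


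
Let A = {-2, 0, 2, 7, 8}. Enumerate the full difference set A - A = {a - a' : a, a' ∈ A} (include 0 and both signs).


A - A = {a - a' : a, a' ∈ A}.
Compute a - a' for each ordered pair (a, a'):
a = -2: -2--2=0, -2-0=-2, -2-2=-4, -2-7=-9, -2-8=-10
a = 0: 0--2=2, 0-0=0, 0-2=-2, 0-7=-7, 0-8=-8
a = 2: 2--2=4, 2-0=2, 2-2=0, 2-7=-5, 2-8=-6
a = 7: 7--2=9, 7-0=7, 7-2=5, 7-7=0, 7-8=-1
a = 8: 8--2=10, 8-0=8, 8-2=6, 8-7=1, 8-8=0
Collecting distinct values (and noting 0 appears from a-a):
A - A = {-10, -9, -8, -7, -6, -5, -4, -2, -1, 0, 1, 2, 4, 5, 6, 7, 8, 9, 10}
|A - A| = 19

A - A = {-10, -9, -8, -7, -6, -5, -4, -2, -1, 0, 1, 2, 4, 5, 6, 7, 8, 9, 10}


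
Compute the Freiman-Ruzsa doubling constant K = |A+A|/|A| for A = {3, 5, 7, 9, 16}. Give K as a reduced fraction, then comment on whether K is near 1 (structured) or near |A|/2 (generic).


|A| = 5.
Compute A + A by enumerating all 25 pairs.
A + A = {6, 8, 10, 12, 14, 16, 18, 19, 21, 23, 25, 32}, so |A + A| = 12.
K = |A + A| / |A| = 12/5 (already in lowest terms) ≈ 2.4000.
Reference: AP of size 5 gives K = 9/5 ≈ 1.8000; a fully generic set of size 5 gives K ≈ 3.0000.

|A| = 5, |A + A| = 12, K = 12/5.


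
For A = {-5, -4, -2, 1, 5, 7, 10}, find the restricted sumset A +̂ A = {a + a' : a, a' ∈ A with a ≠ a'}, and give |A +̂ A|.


Restricted sumset: A +̂ A = {a + a' : a ∈ A, a' ∈ A, a ≠ a'}.
Equivalently, take A + A and drop any sum 2a that is achievable ONLY as a + a for a ∈ A (i.e. sums representable only with equal summands).
Enumerate pairs (a, a') with a < a' (symmetric, so each unordered pair gives one sum; this covers all a ≠ a'):
  -5 + -4 = -9
  -5 + -2 = -7
  -5 + 1 = -4
  -5 + 5 = 0
  -5 + 7 = 2
  -5 + 10 = 5
  -4 + -2 = -6
  -4 + 1 = -3
  -4 + 5 = 1
  -4 + 7 = 3
  -4 + 10 = 6
  -2 + 1 = -1
  -2 + 5 = 3
  -2 + 7 = 5
  -2 + 10 = 8
  1 + 5 = 6
  1 + 7 = 8
  1 + 10 = 11
  5 + 7 = 12
  5 + 10 = 15
  7 + 10 = 17
Collected distinct sums: {-9, -7, -6, -4, -3, -1, 0, 1, 2, 3, 5, 6, 8, 11, 12, 15, 17}
|A +̂ A| = 17
(Reference bound: |A +̂ A| ≥ 2|A| - 3 for |A| ≥ 2, with |A| = 7 giving ≥ 11.)

|A +̂ A| = 17


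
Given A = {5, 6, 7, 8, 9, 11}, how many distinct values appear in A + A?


A + A = {a + a' : a, a' ∈ A}; |A| = 6.
General bounds: 2|A| - 1 ≤ |A + A| ≤ |A|(|A|+1)/2, i.e. 11 ≤ |A + A| ≤ 21.
Lower bound 2|A|-1 is attained iff A is an arithmetic progression.
Enumerate sums a + a' for a ≤ a' (symmetric, so this suffices):
a = 5: 5+5=10, 5+6=11, 5+7=12, 5+8=13, 5+9=14, 5+11=16
a = 6: 6+6=12, 6+7=13, 6+8=14, 6+9=15, 6+11=17
a = 7: 7+7=14, 7+8=15, 7+9=16, 7+11=18
a = 8: 8+8=16, 8+9=17, 8+11=19
a = 9: 9+9=18, 9+11=20
a = 11: 11+11=22
Distinct sums: {10, 11, 12, 13, 14, 15, 16, 17, 18, 19, 20, 22}
|A + A| = 12

|A + A| = 12


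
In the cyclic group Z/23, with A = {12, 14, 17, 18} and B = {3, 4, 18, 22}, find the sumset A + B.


Work in Z/23Z: reduce every sum a + b modulo 23.
Enumerate all 16 pairs:
a = 12: 12+3=15, 12+4=16, 12+18=7, 12+22=11
a = 14: 14+3=17, 14+4=18, 14+18=9, 14+22=13
a = 17: 17+3=20, 17+4=21, 17+18=12, 17+22=16
a = 18: 18+3=21, 18+4=22, 18+18=13, 18+22=17
Distinct residues collected: {7, 9, 11, 12, 13, 15, 16, 17, 18, 20, 21, 22}
|A + B| = 12 (out of 23 total residues).

A + B = {7, 9, 11, 12, 13, 15, 16, 17, 18, 20, 21, 22}


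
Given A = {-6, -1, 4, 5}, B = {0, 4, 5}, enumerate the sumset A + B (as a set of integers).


A + B = {a + b : a ∈ A, b ∈ B}.
Enumerate all |A|·|B| = 4·3 = 12 pairs (a, b) and collect distinct sums.
a = -6: -6+0=-6, -6+4=-2, -6+5=-1
a = -1: -1+0=-1, -1+4=3, -1+5=4
a = 4: 4+0=4, 4+4=8, 4+5=9
a = 5: 5+0=5, 5+4=9, 5+5=10
Collecting distinct sums: A + B = {-6, -2, -1, 3, 4, 5, 8, 9, 10}
|A + B| = 9

A + B = {-6, -2, -1, 3, 4, 5, 8, 9, 10}


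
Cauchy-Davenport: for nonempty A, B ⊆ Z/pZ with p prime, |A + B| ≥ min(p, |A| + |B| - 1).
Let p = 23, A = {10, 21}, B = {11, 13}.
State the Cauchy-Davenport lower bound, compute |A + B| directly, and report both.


Cauchy-Davenport: |A + B| ≥ min(p, |A| + |B| - 1) for A, B nonempty in Z/pZ.
|A| = 2, |B| = 2, p = 23.
CD lower bound = min(23, 2 + 2 - 1) = min(23, 3) = 3.
Compute A + B mod 23 directly:
a = 10: 10+11=21, 10+13=0
a = 21: 21+11=9, 21+13=11
A + B = {0, 9, 11, 21}, so |A + B| = 4.
Verify: 4 ≥ 3? Yes ✓.

CD lower bound = 3, actual |A + B| = 4.


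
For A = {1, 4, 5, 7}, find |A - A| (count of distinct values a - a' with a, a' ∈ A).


A - A = {a - a' : a, a' ∈ A}; |A| = 4.
Bounds: 2|A|-1 ≤ |A - A| ≤ |A|² - |A| + 1, i.e. 7 ≤ |A - A| ≤ 13.
Note: 0 ∈ A - A always (from a - a). The set is symmetric: if d ∈ A - A then -d ∈ A - A.
Enumerate nonzero differences d = a - a' with a > a' (then include -d):
Positive differences: {1, 2, 3, 4, 6}
Full difference set: {0} ∪ (positive diffs) ∪ (negative diffs).
|A - A| = 1 + 2·5 = 11 (matches direct enumeration: 11).

|A - A| = 11


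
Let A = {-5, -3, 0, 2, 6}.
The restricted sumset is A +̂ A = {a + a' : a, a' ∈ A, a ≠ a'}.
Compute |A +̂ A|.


Restricted sumset: A +̂ A = {a + a' : a ∈ A, a' ∈ A, a ≠ a'}.
Equivalently, take A + A and drop any sum 2a that is achievable ONLY as a + a for a ∈ A (i.e. sums representable only with equal summands).
Enumerate pairs (a, a') with a < a' (symmetric, so each unordered pair gives one sum; this covers all a ≠ a'):
  -5 + -3 = -8
  -5 + 0 = -5
  -5 + 2 = -3
  -5 + 6 = 1
  -3 + 0 = -3
  -3 + 2 = -1
  -3 + 6 = 3
  0 + 2 = 2
  0 + 6 = 6
  2 + 6 = 8
Collected distinct sums: {-8, -5, -3, -1, 1, 2, 3, 6, 8}
|A +̂ A| = 9
(Reference bound: |A +̂ A| ≥ 2|A| - 3 for |A| ≥ 2, with |A| = 5 giving ≥ 7.)

|A +̂ A| = 9


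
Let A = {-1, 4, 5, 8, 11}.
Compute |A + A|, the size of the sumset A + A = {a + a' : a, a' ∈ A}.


A + A = {a + a' : a, a' ∈ A}; |A| = 5.
General bounds: 2|A| - 1 ≤ |A + A| ≤ |A|(|A|+1)/2, i.e. 9 ≤ |A + A| ≤ 15.
Lower bound 2|A|-1 is attained iff A is an arithmetic progression.
Enumerate sums a + a' for a ≤ a' (symmetric, so this suffices):
a = -1: -1+-1=-2, -1+4=3, -1+5=4, -1+8=7, -1+11=10
a = 4: 4+4=8, 4+5=9, 4+8=12, 4+11=15
a = 5: 5+5=10, 5+8=13, 5+11=16
a = 8: 8+8=16, 8+11=19
a = 11: 11+11=22
Distinct sums: {-2, 3, 4, 7, 8, 9, 10, 12, 13, 15, 16, 19, 22}
|A + A| = 13

|A + A| = 13


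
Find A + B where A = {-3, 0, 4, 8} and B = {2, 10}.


A + B = {a + b : a ∈ A, b ∈ B}.
Enumerate all |A|·|B| = 4·2 = 8 pairs (a, b) and collect distinct sums.
a = -3: -3+2=-1, -3+10=7
a = 0: 0+2=2, 0+10=10
a = 4: 4+2=6, 4+10=14
a = 8: 8+2=10, 8+10=18
Collecting distinct sums: A + B = {-1, 2, 6, 7, 10, 14, 18}
|A + B| = 7

A + B = {-1, 2, 6, 7, 10, 14, 18}


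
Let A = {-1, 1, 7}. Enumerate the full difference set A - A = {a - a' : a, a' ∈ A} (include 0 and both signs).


A - A = {a - a' : a, a' ∈ A}.
Compute a - a' for each ordered pair (a, a'):
a = -1: -1--1=0, -1-1=-2, -1-7=-8
a = 1: 1--1=2, 1-1=0, 1-7=-6
a = 7: 7--1=8, 7-1=6, 7-7=0
Collecting distinct values (and noting 0 appears from a-a):
A - A = {-8, -6, -2, 0, 2, 6, 8}
|A - A| = 7

A - A = {-8, -6, -2, 0, 2, 6, 8}


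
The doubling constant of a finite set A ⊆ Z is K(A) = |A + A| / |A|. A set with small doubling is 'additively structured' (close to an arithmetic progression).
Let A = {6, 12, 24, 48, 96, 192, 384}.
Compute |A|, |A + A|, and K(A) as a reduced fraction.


|A| = 7.
Compute A + A by enumerating all 49 pairs.
A + A = {12, 18, 24, 30, 36, 48, 54, 60, 72, 96, 102, 108, 120, 144, 192, 198, 204, 216, 240, 288, 384, 390, 396, 408, 432, 480, 576, 768}, so |A + A| = 28.
K = |A + A| / |A| = 28/7 = 4/1 ≈ 4.0000.
Reference: AP of size 7 gives K = 13/7 ≈ 1.8571; a fully generic set of size 7 gives K ≈ 4.0000.

|A| = 7, |A + A| = 28, K = 28/7 = 4/1.


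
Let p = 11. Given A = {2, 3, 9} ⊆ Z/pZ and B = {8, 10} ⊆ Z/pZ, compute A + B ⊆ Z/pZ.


Work in Z/11Z: reduce every sum a + b modulo 11.
Enumerate all 6 pairs:
a = 2: 2+8=10, 2+10=1
a = 3: 3+8=0, 3+10=2
a = 9: 9+8=6, 9+10=8
Distinct residues collected: {0, 1, 2, 6, 8, 10}
|A + B| = 6 (out of 11 total residues).

A + B = {0, 1, 2, 6, 8, 10}


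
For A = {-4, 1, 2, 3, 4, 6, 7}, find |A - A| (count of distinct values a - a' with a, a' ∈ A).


A - A = {a - a' : a, a' ∈ A}; |A| = 7.
Bounds: 2|A|-1 ≤ |A - A| ≤ |A|² - |A| + 1, i.e. 13 ≤ |A - A| ≤ 43.
Note: 0 ∈ A - A always (from a - a). The set is symmetric: if d ∈ A - A then -d ∈ A - A.
Enumerate nonzero differences d = a - a' with a > a' (then include -d):
Positive differences: {1, 2, 3, 4, 5, 6, 7, 8, 10, 11}
Full difference set: {0} ∪ (positive diffs) ∪ (negative diffs).
|A - A| = 1 + 2·10 = 21 (matches direct enumeration: 21).

|A - A| = 21


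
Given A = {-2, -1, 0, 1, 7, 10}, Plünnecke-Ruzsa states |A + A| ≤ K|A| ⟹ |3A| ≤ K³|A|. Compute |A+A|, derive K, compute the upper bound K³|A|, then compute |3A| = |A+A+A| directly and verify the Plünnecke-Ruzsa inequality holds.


|A| = 6.
Step 1: Compute A + A by enumerating all 36 pairs.
A + A = {-4, -3, -2, -1, 0, 1, 2, 5, 6, 7, 8, 9, 10, 11, 14, 17, 20}, so |A + A| = 17.
Step 2: Doubling constant K = |A + A|/|A| = 17/6 = 17/6 ≈ 2.8333.
Step 3: Plünnecke-Ruzsa gives |3A| ≤ K³·|A| = (2.8333)³ · 6 ≈ 136.4722.
Step 4: Compute 3A = A + A + A directly by enumerating all triples (a,b,c) ∈ A³; |3A| = 31.
Step 5: Check 31 ≤ 136.4722? Yes ✓.

K = 17/6, Plünnecke-Ruzsa bound K³|A| ≈ 136.4722, |3A| = 31, inequality holds.


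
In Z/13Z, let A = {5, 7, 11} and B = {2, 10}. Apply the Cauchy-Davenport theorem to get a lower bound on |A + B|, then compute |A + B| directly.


Cauchy-Davenport: |A + B| ≥ min(p, |A| + |B| - 1) for A, B nonempty in Z/pZ.
|A| = 3, |B| = 2, p = 13.
CD lower bound = min(13, 3 + 2 - 1) = min(13, 4) = 4.
Compute A + B mod 13 directly:
a = 5: 5+2=7, 5+10=2
a = 7: 7+2=9, 7+10=4
a = 11: 11+2=0, 11+10=8
A + B = {0, 2, 4, 7, 8, 9}, so |A + B| = 6.
Verify: 6 ≥ 4? Yes ✓.

CD lower bound = 4, actual |A + B| = 6.


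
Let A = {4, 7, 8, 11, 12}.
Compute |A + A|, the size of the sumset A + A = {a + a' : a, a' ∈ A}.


A + A = {a + a' : a, a' ∈ A}; |A| = 5.
General bounds: 2|A| - 1 ≤ |A + A| ≤ |A|(|A|+1)/2, i.e. 9 ≤ |A + A| ≤ 15.
Lower bound 2|A|-1 is attained iff A is an arithmetic progression.
Enumerate sums a + a' for a ≤ a' (symmetric, so this suffices):
a = 4: 4+4=8, 4+7=11, 4+8=12, 4+11=15, 4+12=16
a = 7: 7+7=14, 7+8=15, 7+11=18, 7+12=19
a = 8: 8+8=16, 8+11=19, 8+12=20
a = 11: 11+11=22, 11+12=23
a = 12: 12+12=24
Distinct sums: {8, 11, 12, 14, 15, 16, 18, 19, 20, 22, 23, 24}
|A + A| = 12

|A + A| = 12


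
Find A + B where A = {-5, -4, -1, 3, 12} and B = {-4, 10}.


A + B = {a + b : a ∈ A, b ∈ B}.
Enumerate all |A|·|B| = 5·2 = 10 pairs (a, b) and collect distinct sums.
a = -5: -5+-4=-9, -5+10=5
a = -4: -4+-4=-8, -4+10=6
a = -1: -1+-4=-5, -1+10=9
a = 3: 3+-4=-1, 3+10=13
a = 12: 12+-4=8, 12+10=22
Collecting distinct sums: A + B = {-9, -8, -5, -1, 5, 6, 8, 9, 13, 22}
|A + B| = 10

A + B = {-9, -8, -5, -1, 5, 6, 8, 9, 13, 22}


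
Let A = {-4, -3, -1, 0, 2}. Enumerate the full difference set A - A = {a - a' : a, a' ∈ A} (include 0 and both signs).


A - A = {a - a' : a, a' ∈ A}.
Compute a - a' for each ordered pair (a, a'):
a = -4: -4--4=0, -4--3=-1, -4--1=-3, -4-0=-4, -4-2=-6
a = -3: -3--4=1, -3--3=0, -3--1=-2, -3-0=-3, -3-2=-5
a = -1: -1--4=3, -1--3=2, -1--1=0, -1-0=-1, -1-2=-3
a = 0: 0--4=4, 0--3=3, 0--1=1, 0-0=0, 0-2=-2
a = 2: 2--4=6, 2--3=5, 2--1=3, 2-0=2, 2-2=0
Collecting distinct values (and noting 0 appears from a-a):
A - A = {-6, -5, -4, -3, -2, -1, 0, 1, 2, 3, 4, 5, 6}
|A - A| = 13

A - A = {-6, -5, -4, -3, -2, -1, 0, 1, 2, 3, 4, 5, 6}


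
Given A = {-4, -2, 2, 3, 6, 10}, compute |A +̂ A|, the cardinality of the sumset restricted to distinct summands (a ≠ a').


Restricted sumset: A +̂ A = {a + a' : a ∈ A, a' ∈ A, a ≠ a'}.
Equivalently, take A + A and drop any sum 2a that is achievable ONLY as a + a for a ∈ A (i.e. sums representable only with equal summands).
Enumerate pairs (a, a') with a < a' (symmetric, so each unordered pair gives one sum; this covers all a ≠ a'):
  -4 + -2 = -6
  -4 + 2 = -2
  -4 + 3 = -1
  -4 + 6 = 2
  -4 + 10 = 6
  -2 + 2 = 0
  -2 + 3 = 1
  -2 + 6 = 4
  -2 + 10 = 8
  2 + 3 = 5
  2 + 6 = 8
  2 + 10 = 12
  3 + 6 = 9
  3 + 10 = 13
  6 + 10 = 16
Collected distinct sums: {-6, -2, -1, 0, 1, 2, 4, 5, 6, 8, 9, 12, 13, 16}
|A +̂ A| = 14
(Reference bound: |A +̂ A| ≥ 2|A| - 3 for |A| ≥ 2, with |A| = 6 giving ≥ 9.)

|A +̂ A| = 14


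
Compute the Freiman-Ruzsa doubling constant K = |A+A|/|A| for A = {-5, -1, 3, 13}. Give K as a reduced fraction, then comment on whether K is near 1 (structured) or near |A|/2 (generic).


|A| = 4.
Compute A + A by enumerating all 16 pairs.
A + A = {-10, -6, -2, 2, 6, 8, 12, 16, 26}, so |A + A| = 9.
K = |A + A| / |A| = 9/4 (already in lowest terms) ≈ 2.2500.
Reference: AP of size 4 gives K = 7/4 ≈ 1.7500; a fully generic set of size 4 gives K ≈ 2.5000.

|A| = 4, |A + A| = 9, K = 9/4.


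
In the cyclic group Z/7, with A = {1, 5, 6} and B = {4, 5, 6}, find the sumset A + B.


Work in Z/7Z: reduce every sum a + b modulo 7.
Enumerate all 9 pairs:
a = 1: 1+4=5, 1+5=6, 1+6=0
a = 5: 5+4=2, 5+5=3, 5+6=4
a = 6: 6+4=3, 6+5=4, 6+6=5
Distinct residues collected: {0, 2, 3, 4, 5, 6}
|A + B| = 6 (out of 7 total residues).

A + B = {0, 2, 3, 4, 5, 6}


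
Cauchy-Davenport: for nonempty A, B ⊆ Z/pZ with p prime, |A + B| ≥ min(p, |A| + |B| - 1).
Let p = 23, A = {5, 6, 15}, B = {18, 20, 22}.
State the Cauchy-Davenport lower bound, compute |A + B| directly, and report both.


Cauchy-Davenport: |A + B| ≥ min(p, |A| + |B| - 1) for A, B nonempty in Z/pZ.
|A| = 3, |B| = 3, p = 23.
CD lower bound = min(23, 3 + 3 - 1) = min(23, 5) = 5.
Compute A + B mod 23 directly:
a = 5: 5+18=0, 5+20=2, 5+22=4
a = 6: 6+18=1, 6+20=3, 6+22=5
a = 15: 15+18=10, 15+20=12, 15+22=14
A + B = {0, 1, 2, 3, 4, 5, 10, 12, 14}, so |A + B| = 9.
Verify: 9 ≥ 5? Yes ✓.

CD lower bound = 5, actual |A + B| = 9.


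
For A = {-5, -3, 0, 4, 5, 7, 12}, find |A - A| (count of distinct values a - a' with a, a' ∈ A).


A - A = {a - a' : a, a' ∈ A}; |A| = 7.
Bounds: 2|A|-1 ≤ |A - A| ≤ |A|² - |A| + 1, i.e. 13 ≤ |A - A| ≤ 43.
Note: 0 ∈ A - A always (from a - a). The set is symmetric: if d ∈ A - A then -d ∈ A - A.
Enumerate nonzero differences d = a - a' with a > a' (then include -d):
Positive differences: {1, 2, 3, 4, 5, 7, 8, 9, 10, 12, 15, 17}
Full difference set: {0} ∪ (positive diffs) ∪ (negative diffs).
|A - A| = 1 + 2·12 = 25 (matches direct enumeration: 25).

|A - A| = 25


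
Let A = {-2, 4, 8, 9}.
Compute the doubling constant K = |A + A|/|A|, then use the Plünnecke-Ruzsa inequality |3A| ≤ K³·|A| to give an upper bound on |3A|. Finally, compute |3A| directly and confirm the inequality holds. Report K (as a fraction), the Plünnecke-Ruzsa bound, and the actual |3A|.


|A| = 4.
Step 1: Compute A + A by enumerating all 16 pairs.
A + A = {-4, 2, 6, 7, 8, 12, 13, 16, 17, 18}, so |A + A| = 10.
Step 2: Doubling constant K = |A + A|/|A| = 10/4 = 10/4 ≈ 2.5000.
Step 3: Plünnecke-Ruzsa gives |3A| ≤ K³·|A| = (2.5000)³ · 4 ≈ 62.5000.
Step 4: Compute 3A = A + A + A directly by enumerating all triples (a,b,c) ∈ A³; |3A| = 19.
Step 5: Check 19 ≤ 62.5000? Yes ✓.

K = 10/4, Plünnecke-Ruzsa bound K³|A| ≈ 62.5000, |3A| = 19, inequality holds.


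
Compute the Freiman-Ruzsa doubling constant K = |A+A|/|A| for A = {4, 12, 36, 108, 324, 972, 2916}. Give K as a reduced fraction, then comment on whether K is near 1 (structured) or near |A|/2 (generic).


|A| = 7.
Compute A + A by enumerating all 49 pairs.
A + A = {8, 16, 24, 40, 48, 72, 112, 120, 144, 216, 328, 336, 360, 432, 648, 976, 984, 1008, 1080, 1296, 1944, 2920, 2928, 2952, 3024, 3240, 3888, 5832}, so |A + A| = 28.
K = |A + A| / |A| = 28/7 = 4/1 ≈ 4.0000.
Reference: AP of size 7 gives K = 13/7 ≈ 1.8571; a fully generic set of size 7 gives K ≈ 4.0000.

|A| = 7, |A + A| = 28, K = 28/7 = 4/1.


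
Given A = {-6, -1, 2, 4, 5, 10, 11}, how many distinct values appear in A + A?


A + A = {a + a' : a, a' ∈ A}; |A| = 7.
General bounds: 2|A| - 1 ≤ |A + A| ≤ |A|(|A|+1)/2, i.e. 13 ≤ |A + A| ≤ 28.
Lower bound 2|A|-1 is attained iff A is an arithmetic progression.
Enumerate sums a + a' for a ≤ a' (symmetric, so this suffices):
a = -6: -6+-6=-12, -6+-1=-7, -6+2=-4, -6+4=-2, -6+5=-1, -6+10=4, -6+11=5
a = -1: -1+-1=-2, -1+2=1, -1+4=3, -1+5=4, -1+10=9, -1+11=10
a = 2: 2+2=4, 2+4=6, 2+5=7, 2+10=12, 2+11=13
a = 4: 4+4=8, 4+5=9, 4+10=14, 4+11=15
a = 5: 5+5=10, 5+10=15, 5+11=16
a = 10: 10+10=20, 10+11=21
a = 11: 11+11=22
Distinct sums: {-12, -7, -4, -2, -1, 1, 3, 4, 5, 6, 7, 8, 9, 10, 12, 13, 14, 15, 16, 20, 21, 22}
|A + A| = 22

|A + A| = 22


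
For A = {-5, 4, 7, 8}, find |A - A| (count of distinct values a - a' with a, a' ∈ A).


A - A = {a - a' : a, a' ∈ A}; |A| = 4.
Bounds: 2|A|-1 ≤ |A - A| ≤ |A|² - |A| + 1, i.e. 7 ≤ |A - A| ≤ 13.
Note: 0 ∈ A - A always (from a - a). The set is symmetric: if d ∈ A - A then -d ∈ A - A.
Enumerate nonzero differences d = a - a' with a > a' (then include -d):
Positive differences: {1, 3, 4, 9, 12, 13}
Full difference set: {0} ∪ (positive diffs) ∪ (negative diffs).
|A - A| = 1 + 2·6 = 13 (matches direct enumeration: 13).

|A - A| = 13


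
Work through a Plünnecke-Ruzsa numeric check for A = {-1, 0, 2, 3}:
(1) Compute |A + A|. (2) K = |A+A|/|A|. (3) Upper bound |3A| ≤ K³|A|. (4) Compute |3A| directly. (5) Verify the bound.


|A| = 4.
Step 1: Compute A + A by enumerating all 16 pairs.
A + A = {-2, -1, 0, 1, 2, 3, 4, 5, 6}, so |A + A| = 9.
Step 2: Doubling constant K = |A + A|/|A| = 9/4 = 9/4 ≈ 2.2500.
Step 3: Plünnecke-Ruzsa gives |3A| ≤ K³·|A| = (2.2500)³ · 4 ≈ 45.5625.
Step 4: Compute 3A = A + A + A directly by enumerating all triples (a,b,c) ∈ A³; |3A| = 13.
Step 5: Check 13 ≤ 45.5625? Yes ✓.

K = 9/4, Plünnecke-Ruzsa bound K³|A| ≈ 45.5625, |3A| = 13, inequality holds.


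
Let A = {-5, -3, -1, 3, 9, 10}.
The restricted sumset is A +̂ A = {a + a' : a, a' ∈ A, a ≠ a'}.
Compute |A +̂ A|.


Restricted sumset: A +̂ A = {a + a' : a ∈ A, a' ∈ A, a ≠ a'}.
Equivalently, take A + A and drop any sum 2a that is achievable ONLY as a + a for a ∈ A (i.e. sums representable only with equal summands).
Enumerate pairs (a, a') with a < a' (symmetric, so each unordered pair gives one sum; this covers all a ≠ a'):
  -5 + -3 = -8
  -5 + -1 = -6
  -5 + 3 = -2
  -5 + 9 = 4
  -5 + 10 = 5
  -3 + -1 = -4
  -3 + 3 = 0
  -3 + 9 = 6
  -3 + 10 = 7
  -1 + 3 = 2
  -1 + 9 = 8
  -1 + 10 = 9
  3 + 9 = 12
  3 + 10 = 13
  9 + 10 = 19
Collected distinct sums: {-8, -6, -4, -2, 0, 2, 4, 5, 6, 7, 8, 9, 12, 13, 19}
|A +̂ A| = 15
(Reference bound: |A +̂ A| ≥ 2|A| - 3 for |A| ≥ 2, with |A| = 6 giving ≥ 9.)

|A +̂ A| = 15
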